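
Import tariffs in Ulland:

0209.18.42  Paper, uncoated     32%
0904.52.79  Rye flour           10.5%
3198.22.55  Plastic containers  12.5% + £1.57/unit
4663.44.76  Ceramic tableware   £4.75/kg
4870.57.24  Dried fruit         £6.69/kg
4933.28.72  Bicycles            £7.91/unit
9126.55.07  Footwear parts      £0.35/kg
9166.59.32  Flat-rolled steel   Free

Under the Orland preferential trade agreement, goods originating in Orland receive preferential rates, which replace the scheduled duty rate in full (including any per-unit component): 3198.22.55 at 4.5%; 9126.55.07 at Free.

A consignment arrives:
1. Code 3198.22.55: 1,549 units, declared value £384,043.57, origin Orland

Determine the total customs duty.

Line 1 (3198.22.55, Orland, 1,549 units, £384,043.57):
Base rate for 3198.22.55 is 12.5% + £1.57/unit.
Origin Orland qualifies under the Ulland–Orland agreement and 3198.22.55 is covered: preferential rate 4.5% applies instead.
Duty = £384,043.57 × 4.5% = £17,281.96.

£17,281.96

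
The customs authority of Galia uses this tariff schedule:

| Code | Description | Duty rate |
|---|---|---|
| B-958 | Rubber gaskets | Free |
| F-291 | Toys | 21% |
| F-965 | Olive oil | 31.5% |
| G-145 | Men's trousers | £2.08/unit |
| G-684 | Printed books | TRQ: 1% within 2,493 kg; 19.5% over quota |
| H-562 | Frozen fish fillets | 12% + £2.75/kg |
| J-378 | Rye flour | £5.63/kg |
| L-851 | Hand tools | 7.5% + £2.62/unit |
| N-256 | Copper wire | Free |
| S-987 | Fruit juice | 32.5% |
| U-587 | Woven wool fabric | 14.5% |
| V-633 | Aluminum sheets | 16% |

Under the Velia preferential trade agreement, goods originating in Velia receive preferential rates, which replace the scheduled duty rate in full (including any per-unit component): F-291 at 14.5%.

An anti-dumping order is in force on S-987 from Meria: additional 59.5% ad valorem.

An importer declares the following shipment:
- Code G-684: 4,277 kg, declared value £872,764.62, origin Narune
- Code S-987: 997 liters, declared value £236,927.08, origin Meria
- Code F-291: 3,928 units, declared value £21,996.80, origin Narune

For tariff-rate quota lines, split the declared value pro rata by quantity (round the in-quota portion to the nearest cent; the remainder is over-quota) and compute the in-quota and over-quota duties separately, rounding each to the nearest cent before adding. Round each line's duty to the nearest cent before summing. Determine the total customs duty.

Line 1 (G-684, Narune, 4,277 kg, £872,764.62):
Code G-684 is under a tariff-rate quota (threshold 2,493 kg). In-quota: 2,493 kg at 1%; over-quota: 1,784 kg at 19.5%.
Pro-rata value split: in-quota = £872,764.62 × 2,493/4,277 = £508,721.58; over-quota = £872,764.62 − £508,721.58 = £364,043.04.
In-quota duty = £508,721.58 × 1% = £5,087.22. Over-quota duty = £364,043.04 × 19.5% = £70,988.39.
Line duty = £5,087.22 + £70,988.39 = £76,075.61.
Line 2 (S-987, Meria, 997 liters, £236,927.08):
Base rate for S-987 is 32.5%.
Additional duty on S-987 from Meria: +59.5%. Applied ad valorem rate: 32.5% + 59.5% = 92%.
Duty = £236,927.08 × 92% = £217,972.91.
Line 3 (F-291, Narune, 3,928 units, £21,996.80):
Base rate for F-291 is 21%.
F-291 has an FTA preferential rate, but origin Narune is not Velia; base rate stands.
Duty = £21,996.80 × 21% = £4,619.33.
Total = £76,075.61 + £217,972.91 + £4,619.33 = £298,667.85.

£298,667.85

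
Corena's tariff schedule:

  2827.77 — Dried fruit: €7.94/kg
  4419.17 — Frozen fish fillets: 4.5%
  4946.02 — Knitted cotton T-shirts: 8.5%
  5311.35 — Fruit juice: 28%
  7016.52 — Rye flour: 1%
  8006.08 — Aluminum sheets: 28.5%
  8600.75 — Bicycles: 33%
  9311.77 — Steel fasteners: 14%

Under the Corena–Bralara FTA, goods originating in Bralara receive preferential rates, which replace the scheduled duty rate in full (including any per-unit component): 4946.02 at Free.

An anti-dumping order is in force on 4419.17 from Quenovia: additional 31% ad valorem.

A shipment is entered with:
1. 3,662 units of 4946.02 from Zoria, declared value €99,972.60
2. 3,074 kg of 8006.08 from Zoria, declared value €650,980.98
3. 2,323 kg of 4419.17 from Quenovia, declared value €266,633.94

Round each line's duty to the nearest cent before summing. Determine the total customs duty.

€288,682.30

Line 1 (4946.02, Zoria, 3,662 units, €99,972.60):
Base rate for 4946.02 is 8.5%.
4946.02 has an FTA preferential rate, but origin Zoria is not Bralara; base rate stands.
Duty = €99,972.60 × 8.5% = €8,497.67.
Line 2 (8006.08, Zoria, 3,074 kg, €650,980.98):
Base rate for 8006.08 is 28.5%.
Duty = €650,980.98 × 28.5% = €185,529.58.
Line 3 (4419.17, Quenovia, 2,323 kg, €266,633.94):
Base rate for 4419.17 is 4.5%.
Additional duty on 4419.17 from Quenovia: +31%. Applied ad valorem rate: 4.5% + 31% = 35.5%.
Duty = €266,633.94 × 35.5% = €94,655.05.
Total = €8,497.67 + €185,529.58 + €94,655.05 = €288,682.30.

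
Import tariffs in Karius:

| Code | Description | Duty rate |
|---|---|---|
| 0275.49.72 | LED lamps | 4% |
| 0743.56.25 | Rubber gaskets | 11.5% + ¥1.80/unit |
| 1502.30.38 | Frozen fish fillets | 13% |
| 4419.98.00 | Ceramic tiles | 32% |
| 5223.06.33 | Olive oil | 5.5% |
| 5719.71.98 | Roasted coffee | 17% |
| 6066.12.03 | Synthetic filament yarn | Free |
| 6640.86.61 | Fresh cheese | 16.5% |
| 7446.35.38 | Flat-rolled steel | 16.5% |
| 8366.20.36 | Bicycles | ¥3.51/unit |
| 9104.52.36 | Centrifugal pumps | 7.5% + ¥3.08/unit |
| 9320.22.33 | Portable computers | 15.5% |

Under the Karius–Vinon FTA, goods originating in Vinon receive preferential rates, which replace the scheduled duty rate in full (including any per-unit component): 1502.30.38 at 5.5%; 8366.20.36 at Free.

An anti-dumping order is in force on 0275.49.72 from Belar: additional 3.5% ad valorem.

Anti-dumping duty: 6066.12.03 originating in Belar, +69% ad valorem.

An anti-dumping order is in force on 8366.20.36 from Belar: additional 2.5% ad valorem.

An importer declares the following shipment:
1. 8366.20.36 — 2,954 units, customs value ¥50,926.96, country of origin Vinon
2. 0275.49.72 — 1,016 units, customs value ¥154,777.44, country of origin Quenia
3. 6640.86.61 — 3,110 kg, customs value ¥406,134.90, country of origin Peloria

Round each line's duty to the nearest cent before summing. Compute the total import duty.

Line 1 (8366.20.36, Vinon, 2,954 units, ¥50,926.96):
Base rate for 8366.20.36 is ¥3.51/unit.
Origin Vinon qualifies under the Karius–Vinon agreement and 8366.20.36 is covered: preferential rate Free applies instead.
The additional-duty order on 8366.20.36 targets Belar, not Vinon; it does not apply.
Duty = ¥50,926.96 × 0% = ¥0.00.
Line 2 (0275.49.72, Quenia, 1,016 units, ¥154,777.44):
Base rate for 0275.49.72 is 4%.
The additional-duty order on 0275.49.72 targets Belar, not Quenia; it does not apply.
Duty = ¥154,777.44 × 4% = ¥6,191.10.
Line 3 (6640.86.61, Peloria, 3,110 kg, ¥406,134.90):
Base rate for 6640.86.61 is 16.5%.
Duty = ¥406,134.90 × 16.5% = ¥67,012.26.
Total = ¥0.00 + ¥6,191.10 + ¥67,012.26 = ¥73,203.36.

¥73,203.36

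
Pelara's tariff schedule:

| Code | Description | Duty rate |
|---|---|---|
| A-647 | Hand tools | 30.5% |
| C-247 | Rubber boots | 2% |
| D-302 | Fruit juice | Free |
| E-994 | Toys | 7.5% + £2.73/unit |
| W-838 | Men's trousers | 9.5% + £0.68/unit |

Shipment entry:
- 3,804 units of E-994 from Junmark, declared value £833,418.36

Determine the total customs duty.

Line 1 (E-994, Junmark, 3,804 units, £833,418.36):
Base rate for E-994 is 7.5% + £2.73/unit.
Duty = £833,418.36 × 7.5% + 3,804 × £2.73 = £72,891.30.

£72,891.30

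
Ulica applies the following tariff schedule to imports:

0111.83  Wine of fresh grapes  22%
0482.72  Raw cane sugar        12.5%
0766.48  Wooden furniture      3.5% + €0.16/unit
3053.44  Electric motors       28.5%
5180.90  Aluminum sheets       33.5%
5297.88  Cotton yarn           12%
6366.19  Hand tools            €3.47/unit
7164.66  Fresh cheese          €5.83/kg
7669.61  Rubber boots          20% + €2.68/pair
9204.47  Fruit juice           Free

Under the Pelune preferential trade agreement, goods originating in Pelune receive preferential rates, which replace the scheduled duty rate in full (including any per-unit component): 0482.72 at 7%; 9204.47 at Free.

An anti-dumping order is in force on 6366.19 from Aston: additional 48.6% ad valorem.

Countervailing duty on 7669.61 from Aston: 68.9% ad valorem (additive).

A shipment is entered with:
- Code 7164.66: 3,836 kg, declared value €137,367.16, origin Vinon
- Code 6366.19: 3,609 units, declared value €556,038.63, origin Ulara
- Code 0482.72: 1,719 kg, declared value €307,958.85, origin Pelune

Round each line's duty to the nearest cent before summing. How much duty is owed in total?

€56,444.23

Line 1 (7164.66, Vinon, 3,836 kg, €137,367.16):
Base rate for 7164.66 is €5.83/kg.
Duty = 3,836 × €5.83 = €22,363.88.
Line 2 (6366.19, Ulara, 3,609 units, €556,038.63):
Base rate for 6366.19 is €3.47/unit.
The additional-duty order on 6366.19 targets Aston, not Ulara; it does not apply.
Duty = 3,609 × €3.47 = €12,523.23.
Line 3 (0482.72, Pelune, 1,719 kg, €307,958.85):
Base rate for 0482.72 is 12.5%.
Origin Pelune qualifies under the Ulica–Pelune agreement and 0482.72 is covered: preferential rate 7% applies instead.
Duty = €307,958.85 × 7% = €21,557.12.
Total = €22,363.88 + €12,523.23 + €21,557.12 = €56,444.23.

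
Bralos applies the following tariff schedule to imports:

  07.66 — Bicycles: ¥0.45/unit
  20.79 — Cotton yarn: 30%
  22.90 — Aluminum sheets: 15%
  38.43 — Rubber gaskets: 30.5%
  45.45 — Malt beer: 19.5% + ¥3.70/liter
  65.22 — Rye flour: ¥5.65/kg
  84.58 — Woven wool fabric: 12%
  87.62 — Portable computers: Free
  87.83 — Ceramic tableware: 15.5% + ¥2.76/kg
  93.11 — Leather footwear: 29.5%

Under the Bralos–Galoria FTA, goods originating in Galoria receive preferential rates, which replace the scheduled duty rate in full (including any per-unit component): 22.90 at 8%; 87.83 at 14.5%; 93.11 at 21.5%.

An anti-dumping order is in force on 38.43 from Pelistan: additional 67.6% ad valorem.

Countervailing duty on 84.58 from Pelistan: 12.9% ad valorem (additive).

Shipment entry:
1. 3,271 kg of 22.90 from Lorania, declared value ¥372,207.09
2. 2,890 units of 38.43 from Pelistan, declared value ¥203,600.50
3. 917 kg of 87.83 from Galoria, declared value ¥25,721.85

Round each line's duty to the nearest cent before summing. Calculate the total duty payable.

¥259,292.82

Line 1 (22.90, Lorania, 3,271 kg, ¥372,207.09):
Base rate for 22.90 is 15%.
22.90 has an FTA preferential rate, but origin Lorania is not Galoria; base rate stands.
Duty = ¥372,207.09 × 15% = ¥55,831.06.
Line 2 (38.43, Pelistan, 2,890 units, ¥203,600.50):
Base rate for 38.43 is 30.5%.
Additional duty on 38.43 from Pelistan: +67.6%. Applied ad valorem rate: 30.5% + 67.6% = 98.1%.
Duty = ¥203,600.50 × 98.1% = ¥199,732.09.
Line 3 (87.83, Galoria, 917 kg, ¥25,721.85):
Base rate for 87.83 is 15.5% + ¥2.76/kg.
Origin Galoria qualifies under the Bralos–Galoria agreement and 87.83 is covered: preferential rate 14.5% applies instead.
Duty = ¥25,721.85 × 14.5% = ¥3,729.67.
Total = ¥55,831.06 + ¥199,732.09 + ¥3,729.67 = ¥259,292.82.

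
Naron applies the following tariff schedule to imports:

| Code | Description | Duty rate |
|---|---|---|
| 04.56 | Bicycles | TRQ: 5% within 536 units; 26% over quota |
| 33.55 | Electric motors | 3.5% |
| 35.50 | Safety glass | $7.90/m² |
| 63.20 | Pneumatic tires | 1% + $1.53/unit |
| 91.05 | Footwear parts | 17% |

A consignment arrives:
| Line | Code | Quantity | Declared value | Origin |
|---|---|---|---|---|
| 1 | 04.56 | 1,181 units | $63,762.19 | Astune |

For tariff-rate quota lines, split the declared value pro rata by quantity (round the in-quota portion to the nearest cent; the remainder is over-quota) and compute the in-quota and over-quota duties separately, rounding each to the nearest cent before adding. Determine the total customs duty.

$10,501.05

Line 1 (04.56, Astune, 1,181 units, $63,762.19):
Code 04.56 is under a tariff-rate quota (threshold 536 units). In-quota: 536 units at 5%; over-quota: 645 units at 26%.
Pro-rata value split: in-quota = $63,762.19 × 536/1,181 = $28,938.64; over-quota = $63,762.19 − $28,938.64 = $34,823.55.
In-quota duty = $28,938.64 × 5% = $1,446.93. Over-quota duty = $34,823.55 × 26% = $9,054.12.
Line duty = $1,446.93 + $9,054.12 = $10,501.05.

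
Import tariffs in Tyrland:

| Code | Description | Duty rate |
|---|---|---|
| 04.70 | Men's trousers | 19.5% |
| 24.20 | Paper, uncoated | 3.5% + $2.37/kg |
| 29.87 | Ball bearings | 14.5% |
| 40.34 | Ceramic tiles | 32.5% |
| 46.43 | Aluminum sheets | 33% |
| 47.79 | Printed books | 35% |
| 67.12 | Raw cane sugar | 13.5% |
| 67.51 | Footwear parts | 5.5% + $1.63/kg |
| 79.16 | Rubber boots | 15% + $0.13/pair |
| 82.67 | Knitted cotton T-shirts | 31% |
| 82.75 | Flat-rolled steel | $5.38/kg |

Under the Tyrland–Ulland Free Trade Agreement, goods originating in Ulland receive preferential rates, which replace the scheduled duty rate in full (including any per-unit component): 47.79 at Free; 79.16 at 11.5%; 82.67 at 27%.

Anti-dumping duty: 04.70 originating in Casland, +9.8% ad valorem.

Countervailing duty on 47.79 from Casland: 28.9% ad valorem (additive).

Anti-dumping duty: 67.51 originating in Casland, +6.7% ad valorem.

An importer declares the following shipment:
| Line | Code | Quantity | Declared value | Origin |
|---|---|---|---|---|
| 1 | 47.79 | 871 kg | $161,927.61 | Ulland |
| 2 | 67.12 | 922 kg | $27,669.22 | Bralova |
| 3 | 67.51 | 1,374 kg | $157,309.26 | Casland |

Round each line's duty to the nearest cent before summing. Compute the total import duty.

Line 1 (47.79, Ulland, 871 kg, $161,927.61):
Base rate for 47.79 is 35%.
Origin Ulland qualifies under the Tyrland–Ulland agreement and 47.79 is covered: preferential rate Free applies instead.
The additional-duty order on 47.79 targets Casland, not Ulland; it does not apply.
Duty = $161,927.61 × 0% = $0.00.
Line 2 (67.12, Bralova, 922 kg, $27,669.22):
Base rate for 67.12 is 13.5%.
Duty = $27,669.22 × 13.5% = $3,735.34.
Line 3 (67.51, Casland, 1,374 kg, $157,309.26):
Base rate for 67.51 is 5.5% + $1.63/kg.
Additional duty on 67.51 from Casland: +6.7%. Applied ad valorem rate: 5.5% + 6.7% = 12.2%.
Duty = $157,309.26 × 12.2% + 1,374 × $1.63 = $21,431.35.
Total = $0.00 + $3,735.34 + $21,431.35 = $25,166.69.

$25,166.69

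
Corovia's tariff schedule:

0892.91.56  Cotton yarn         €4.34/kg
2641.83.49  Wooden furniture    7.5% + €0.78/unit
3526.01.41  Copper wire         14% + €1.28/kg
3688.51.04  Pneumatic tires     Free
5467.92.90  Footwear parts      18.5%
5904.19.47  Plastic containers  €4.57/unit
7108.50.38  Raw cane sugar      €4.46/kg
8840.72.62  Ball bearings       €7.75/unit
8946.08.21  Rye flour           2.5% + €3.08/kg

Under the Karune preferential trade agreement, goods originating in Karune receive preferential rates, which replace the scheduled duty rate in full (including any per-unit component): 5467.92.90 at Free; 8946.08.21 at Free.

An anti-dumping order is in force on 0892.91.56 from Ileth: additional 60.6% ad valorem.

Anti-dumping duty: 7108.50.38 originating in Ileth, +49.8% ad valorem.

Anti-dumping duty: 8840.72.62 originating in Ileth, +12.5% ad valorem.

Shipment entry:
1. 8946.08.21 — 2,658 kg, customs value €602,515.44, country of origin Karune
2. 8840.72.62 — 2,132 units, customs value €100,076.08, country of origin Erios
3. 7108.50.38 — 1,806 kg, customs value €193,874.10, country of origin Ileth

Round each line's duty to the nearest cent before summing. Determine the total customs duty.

€121,127.06

Line 1 (8946.08.21, Karune, 2,658 kg, €602,515.44):
Base rate for 8946.08.21 is 2.5% + €3.08/kg.
Origin Karune qualifies under the Corovia–Karune agreement and 8946.08.21 is covered: preferential rate Free applies instead.
Duty = €602,515.44 × 0% = €0.00.
Line 2 (8840.72.62, Erios, 2,132 units, €100,076.08):
Base rate for 8840.72.62 is €7.75/unit.
The additional-duty order on 8840.72.62 targets Ileth, not Erios; it does not apply.
Duty = 2,132 × €7.75 = €16,523.00.
Line 3 (7108.50.38, Ileth, 1,806 kg, €193,874.10):
Base rate for 7108.50.38 is €4.46/kg.
Additional duty on 7108.50.38 from Ileth: +49.8% ad valorem. Applied ad valorem rate = 49.8%.
Duty = €193,874.10 × 49.8% + 1,806 × €4.46 = €104,604.06.
Total = €0.00 + €16,523.00 + €104,604.06 = €121,127.06.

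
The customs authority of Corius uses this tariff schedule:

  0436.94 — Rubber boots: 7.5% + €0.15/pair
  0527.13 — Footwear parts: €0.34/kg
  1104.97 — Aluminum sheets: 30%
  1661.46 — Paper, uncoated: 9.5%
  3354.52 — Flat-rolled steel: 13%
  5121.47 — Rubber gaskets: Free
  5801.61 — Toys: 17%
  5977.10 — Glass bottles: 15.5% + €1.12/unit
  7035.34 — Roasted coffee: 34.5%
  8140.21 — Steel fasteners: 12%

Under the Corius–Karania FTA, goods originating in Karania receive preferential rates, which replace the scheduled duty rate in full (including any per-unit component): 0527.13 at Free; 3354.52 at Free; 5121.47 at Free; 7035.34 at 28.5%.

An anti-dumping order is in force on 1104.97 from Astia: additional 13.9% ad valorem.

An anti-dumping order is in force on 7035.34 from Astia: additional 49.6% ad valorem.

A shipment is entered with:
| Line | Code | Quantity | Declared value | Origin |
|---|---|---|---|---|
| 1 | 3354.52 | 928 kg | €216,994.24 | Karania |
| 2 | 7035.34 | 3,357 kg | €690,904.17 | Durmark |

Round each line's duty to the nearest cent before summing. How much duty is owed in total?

€238,361.94

Line 1 (3354.52, Karania, 928 kg, €216,994.24):
Base rate for 3354.52 is 13%.
Origin Karania qualifies under the Corius–Karania agreement and 3354.52 is covered: preferential rate Free applies instead.
Duty = €216,994.24 × 0% = €0.00.
Line 2 (7035.34, Durmark, 3,357 kg, €690,904.17):
Base rate for 7035.34 is 34.5%.
7035.34 has an FTA preferential rate, but origin Durmark is not Karania; base rate stands.
The additional-duty order on 7035.34 targets Astia, not Durmark; it does not apply.
Duty = €690,904.17 × 34.5% = €238,361.94.
Total = €0.00 + €238,361.94 = €238,361.94.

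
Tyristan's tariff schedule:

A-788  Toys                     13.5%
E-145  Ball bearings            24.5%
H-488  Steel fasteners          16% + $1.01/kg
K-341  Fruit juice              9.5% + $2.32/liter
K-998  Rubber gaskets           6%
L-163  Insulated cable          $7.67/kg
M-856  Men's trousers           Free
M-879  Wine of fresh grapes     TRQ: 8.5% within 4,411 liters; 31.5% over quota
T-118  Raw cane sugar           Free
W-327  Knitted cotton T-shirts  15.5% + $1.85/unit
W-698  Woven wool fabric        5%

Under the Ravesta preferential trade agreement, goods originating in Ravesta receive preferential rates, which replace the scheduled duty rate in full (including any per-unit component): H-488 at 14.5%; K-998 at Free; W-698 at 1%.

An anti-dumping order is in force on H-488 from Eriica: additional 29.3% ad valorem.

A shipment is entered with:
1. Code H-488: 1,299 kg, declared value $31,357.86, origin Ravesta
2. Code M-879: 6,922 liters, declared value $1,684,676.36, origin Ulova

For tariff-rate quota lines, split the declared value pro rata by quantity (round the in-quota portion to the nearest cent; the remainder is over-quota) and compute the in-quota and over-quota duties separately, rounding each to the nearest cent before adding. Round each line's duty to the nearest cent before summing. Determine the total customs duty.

Line 1 (H-488, Ravesta, 1,299 kg, $31,357.86):
Base rate for H-488 is 16% + $1.01/kg.
Origin Ravesta qualifies under the Tyristan–Ravesta agreement and H-488 is covered: preferential rate 14.5% applies instead.
The additional-duty order on H-488 targets Eriica, not Ravesta; it does not apply.
Duty = $31,357.86 × 14.5% = $4,546.89.
Line 2 (M-879, Ulova, 6,922 liters, $1,684,676.36):
Code M-879 is under a tariff-rate quota (threshold 4,411 liters). In-quota: 4,411 liters at 8.5%; over-quota: 2,511 liters at 31.5%.
Pro-rata value split: in-quota = $1,684,676.36 × 4,411/6,922 = $1,073,549.18; over-quota = $1,684,676.36 − $1,073,549.18 = $611,127.18.
In-quota duty = $1,073,549.18 × 8.5% = $91,251.68. Over-quota duty = $611,127.18 × 31.5% = $192,505.06.
Line duty = $91,251.68 + $192,505.06 = $283,756.74.
Total = $4,546.89 + $283,756.74 = $288,303.63.

$288,303.63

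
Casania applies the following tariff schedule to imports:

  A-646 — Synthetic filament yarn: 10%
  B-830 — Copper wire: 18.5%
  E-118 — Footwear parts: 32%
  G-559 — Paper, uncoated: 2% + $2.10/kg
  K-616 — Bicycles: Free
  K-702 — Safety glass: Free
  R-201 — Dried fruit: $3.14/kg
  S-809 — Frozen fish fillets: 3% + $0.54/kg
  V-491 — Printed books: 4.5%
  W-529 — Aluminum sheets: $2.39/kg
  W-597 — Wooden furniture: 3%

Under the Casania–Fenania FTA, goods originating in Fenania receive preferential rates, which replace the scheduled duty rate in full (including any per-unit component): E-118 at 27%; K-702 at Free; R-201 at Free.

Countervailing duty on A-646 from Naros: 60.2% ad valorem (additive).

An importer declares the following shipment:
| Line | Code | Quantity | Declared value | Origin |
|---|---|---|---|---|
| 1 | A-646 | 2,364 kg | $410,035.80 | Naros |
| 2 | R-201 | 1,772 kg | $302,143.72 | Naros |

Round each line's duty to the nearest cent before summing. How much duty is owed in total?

Line 1 (A-646, Naros, 2,364 kg, $410,035.80):
Base rate for A-646 is 10%.
Additional duty on A-646 from Naros: +60.2%. Applied ad valorem rate: 10% + 60.2% = 70.2%.
Duty = $410,035.80 × 70.2% = $287,845.13.
Line 2 (R-201, Naros, 1,772 kg, $302,143.72):
Base rate for R-201 is $3.14/kg.
R-201 has an FTA preferential rate, but origin Naros is not Fenania; base rate stands.
Duty = 1,772 × $3.14 = $5,564.08.
Total = $287,845.13 + $5,564.08 = $293,409.21.

$293,409.21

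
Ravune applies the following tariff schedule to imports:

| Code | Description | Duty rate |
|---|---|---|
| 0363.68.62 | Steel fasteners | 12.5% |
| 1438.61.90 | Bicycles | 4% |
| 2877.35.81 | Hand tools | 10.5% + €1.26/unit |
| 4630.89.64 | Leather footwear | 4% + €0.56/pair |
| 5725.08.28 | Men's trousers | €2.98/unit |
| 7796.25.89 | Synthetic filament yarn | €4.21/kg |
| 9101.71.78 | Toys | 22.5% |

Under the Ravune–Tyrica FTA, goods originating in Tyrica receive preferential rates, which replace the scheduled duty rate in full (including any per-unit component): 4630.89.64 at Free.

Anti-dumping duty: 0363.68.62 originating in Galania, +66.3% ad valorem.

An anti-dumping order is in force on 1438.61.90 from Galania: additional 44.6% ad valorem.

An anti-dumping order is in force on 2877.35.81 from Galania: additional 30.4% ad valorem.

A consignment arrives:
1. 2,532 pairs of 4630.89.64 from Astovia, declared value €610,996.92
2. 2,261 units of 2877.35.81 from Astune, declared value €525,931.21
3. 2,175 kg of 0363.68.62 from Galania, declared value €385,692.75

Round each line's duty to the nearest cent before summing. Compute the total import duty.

€387,855.33

Line 1 (4630.89.64, Astovia, 2,532 pairs, €610,996.92):
Base rate for 4630.89.64 is 4% + €0.56/pair.
4630.89.64 has an FTA preferential rate, but origin Astovia is not Tyrica; base rate stands.
Duty = €610,996.92 × 4% + 2,532 × €0.56 = €25,857.80.
Line 2 (2877.35.81, Astune, 2,261 units, €525,931.21):
Base rate for 2877.35.81 is 10.5% + €1.26/unit.
The additional-duty order on 2877.35.81 targets Galania, not Astune; it does not apply.
Duty = €525,931.21 × 10.5% + 2,261 × €1.26 = €58,071.64.
Line 3 (0363.68.62, Galania, 2,175 kg, €385,692.75):
Base rate for 0363.68.62 is 12.5%.
Additional duty on 0363.68.62 from Galania: +66.3%. Applied ad valorem rate: 12.5% + 66.3% = 78.8%.
Duty = €385,692.75 × 78.8% = €303,925.89.
Total = €25,857.80 + €58,071.64 + €303,925.89 = €387,855.33.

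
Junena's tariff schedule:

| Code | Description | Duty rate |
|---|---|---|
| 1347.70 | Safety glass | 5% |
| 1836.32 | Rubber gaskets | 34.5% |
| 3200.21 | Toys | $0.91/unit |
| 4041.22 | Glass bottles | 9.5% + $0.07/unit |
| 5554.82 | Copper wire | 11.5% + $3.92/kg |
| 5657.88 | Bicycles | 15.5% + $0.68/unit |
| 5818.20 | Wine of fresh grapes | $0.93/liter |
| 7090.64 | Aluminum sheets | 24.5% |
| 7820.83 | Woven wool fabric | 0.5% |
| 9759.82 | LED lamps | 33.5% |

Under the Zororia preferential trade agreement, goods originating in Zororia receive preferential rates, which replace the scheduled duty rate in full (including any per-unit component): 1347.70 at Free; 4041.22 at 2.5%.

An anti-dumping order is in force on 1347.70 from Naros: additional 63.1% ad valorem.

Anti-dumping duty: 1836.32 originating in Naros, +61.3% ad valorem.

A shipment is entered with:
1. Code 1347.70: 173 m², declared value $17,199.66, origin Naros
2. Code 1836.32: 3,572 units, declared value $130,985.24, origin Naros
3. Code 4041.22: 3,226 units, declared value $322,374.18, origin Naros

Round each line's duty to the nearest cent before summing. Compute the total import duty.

$168,048.20

Line 1 (1347.70, Naros, 173 m², $17,199.66):
Base rate for 1347.70 is 5%.
1347.70 has an FTA preferential rate, but origin Naros is not Zororia; base rate stands.
Additional duty on 1347.70 from Naros: +63.1%. Applied ad valorem rate: 5% + 63.1% = 68.1%.
Duty = $17,199.66 × 68.1% = $11,712.97.
Line 2 (1836.32, Naros, 3,572 units, $130,985.24):
Base rate for 1836.32 is 34.5%.
Additional duty on 1836.32 from Naros: +61.3%. Applied ad valorem rate: 34.5% + 61.3% = 95.8%.
Duty = $130,985.24 × 95.8% = $125,483.86.
Line 3 (4041.22, Naros, 3,226 units, $322,374.18):
Base rate for 4041.22 is 9.5% + $0.07/unit.
4041.22 has an FTA preferential rate, but origin Naros is not Zororia; base rate stands.
Duty = $322,374.18 × 9.5% + 3,226 × $0.07 = $30,851.37.
Total = $11,712.97 + $125,483.86 + $30,851.37 = $168,048.20.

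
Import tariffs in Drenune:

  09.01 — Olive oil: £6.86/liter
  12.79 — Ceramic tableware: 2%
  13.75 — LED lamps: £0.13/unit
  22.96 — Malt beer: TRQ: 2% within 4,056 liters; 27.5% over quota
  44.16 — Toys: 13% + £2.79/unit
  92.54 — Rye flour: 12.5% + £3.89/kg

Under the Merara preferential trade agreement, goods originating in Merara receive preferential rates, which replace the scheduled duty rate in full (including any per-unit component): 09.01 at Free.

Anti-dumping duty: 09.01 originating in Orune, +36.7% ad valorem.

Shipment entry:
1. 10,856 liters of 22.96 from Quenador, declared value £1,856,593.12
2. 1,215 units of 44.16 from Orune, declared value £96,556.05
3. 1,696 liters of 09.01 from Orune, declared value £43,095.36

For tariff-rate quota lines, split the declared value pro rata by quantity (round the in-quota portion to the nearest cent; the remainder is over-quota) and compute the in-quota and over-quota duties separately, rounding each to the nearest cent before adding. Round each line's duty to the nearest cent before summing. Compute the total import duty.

£377,073.24

Line 1 (22.96, Quenador, 10,856 liters, £1,856,593.12):
Code 22.96 is under a tariff-rate quota (threshold 4,056 liters). In-quota: 4,056 liters at 2%; over-quota: 6,800 liters at 27.5%.
Pro-rata value split: in-quota = £1,856,593.12 × 4,056/10,856 = £693,657.12; over-quota = £1,856,593.12 − £693,657.12 = £1,162,936.00.
In-quota duty = £693,657.12 × 2% = £13,873.14. Over-quota duty = £1,162,936.00 × 27.5% = £319,807.40.
Line duty = £13,873.14 + £319,807.40 = £333,680.54.
Line 2 (44.16, Orune, 1,215 units, £96,556.05):
Base rate for 44.16 is 13% + £2.79/unit.
Duty = £96,556.05 × 13% + 1,215 × £2.79 = £15,942.14.
Line 3 (09.01, Orune, 1,696 liters, £43,095.36):
Base rate for 09.01 is £6.86/liter.
09.01 has an FTA preferential rate, but origin Orune is not Merara; base rate stands.
Additional duty on 09.01 from Orune: +36.7% ad valorem. Applied ad valorem rate = 36.7%.
Duty = £43,095.36 × 36.7% + 1,696 × £6.86 = £27,450.56.
Total = £333,680.54 + £15,942.14 + £27,450.56 = £377,073.24.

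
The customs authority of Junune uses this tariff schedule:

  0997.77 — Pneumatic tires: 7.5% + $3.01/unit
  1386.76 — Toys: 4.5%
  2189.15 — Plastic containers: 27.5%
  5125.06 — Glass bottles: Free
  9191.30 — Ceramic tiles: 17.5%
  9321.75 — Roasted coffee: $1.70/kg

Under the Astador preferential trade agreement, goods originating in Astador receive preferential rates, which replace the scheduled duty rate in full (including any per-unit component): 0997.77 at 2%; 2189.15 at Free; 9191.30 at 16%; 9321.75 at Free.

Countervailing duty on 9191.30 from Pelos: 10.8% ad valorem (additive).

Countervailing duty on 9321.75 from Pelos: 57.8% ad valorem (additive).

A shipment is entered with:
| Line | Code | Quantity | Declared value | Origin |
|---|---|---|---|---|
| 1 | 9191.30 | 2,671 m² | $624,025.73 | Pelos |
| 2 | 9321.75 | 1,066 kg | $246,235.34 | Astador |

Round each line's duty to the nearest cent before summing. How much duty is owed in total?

Line 1 (9191.30, Pelos, 2,671 m², $624,025.73):
Base rate for 9191.30 is 17.5%.
9191.30 has an FTA preferential rate, but origin Pelos is not Astador; base rate stands.
Additional duty on 9191.30 from Pelos: +10.8%. Applied ad valorem rate: 17.5% + 10.8% = 28.3%.
Duty = $624,025.73 × 28.3% = $176,599.28.
Line 2 (9321.75, Astador, 1,066 kg, $246,235.34):
Base rate for 9321.75 is $1.70/kg.
Origin Astador qualifies under the Junune–Astador agreement and 9321.75 is covered: preferential rate Free applies instead.
The additional-duty order on 9321.75 targets Pelos, not Astador; it does not apply.
Duty = $246,235.34 × 0% = $0.00.
Total = $176,599.28 + $0.00 = $176,599.28.

$176,599.28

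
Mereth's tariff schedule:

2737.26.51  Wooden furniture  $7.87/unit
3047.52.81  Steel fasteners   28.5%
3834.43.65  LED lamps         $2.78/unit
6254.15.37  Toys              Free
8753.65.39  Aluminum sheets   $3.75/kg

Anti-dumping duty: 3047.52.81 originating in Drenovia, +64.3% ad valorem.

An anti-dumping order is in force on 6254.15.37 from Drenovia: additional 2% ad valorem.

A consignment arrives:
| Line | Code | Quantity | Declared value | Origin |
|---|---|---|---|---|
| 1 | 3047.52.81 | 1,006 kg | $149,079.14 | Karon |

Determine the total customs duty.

$42,487.55

Line 1 (3047.52.81, Karon, 1,006 kg, $149,079.14):
Base rate for 3047.52.81 is 28.5%.
The additional-duty order on 3047.52.81 targets Drenovia, not Karon; it does not apply.
Duty = $149,079.14 × 28.5% = $42,487.55.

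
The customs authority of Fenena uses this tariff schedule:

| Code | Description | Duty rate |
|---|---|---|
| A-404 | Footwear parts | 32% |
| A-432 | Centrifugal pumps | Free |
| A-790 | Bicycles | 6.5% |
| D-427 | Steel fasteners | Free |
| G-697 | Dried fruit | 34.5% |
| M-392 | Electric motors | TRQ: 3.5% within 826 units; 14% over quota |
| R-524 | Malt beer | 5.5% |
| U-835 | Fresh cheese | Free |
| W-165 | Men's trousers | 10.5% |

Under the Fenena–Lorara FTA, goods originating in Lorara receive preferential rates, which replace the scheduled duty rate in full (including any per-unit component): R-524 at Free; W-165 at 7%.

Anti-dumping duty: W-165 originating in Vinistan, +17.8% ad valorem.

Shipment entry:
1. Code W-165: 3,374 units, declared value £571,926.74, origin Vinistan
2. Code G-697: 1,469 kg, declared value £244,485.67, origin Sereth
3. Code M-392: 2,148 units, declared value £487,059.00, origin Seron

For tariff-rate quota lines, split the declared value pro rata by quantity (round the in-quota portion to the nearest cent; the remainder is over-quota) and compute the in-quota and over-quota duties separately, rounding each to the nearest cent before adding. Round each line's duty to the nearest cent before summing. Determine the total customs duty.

Line 1 (W-165, Vinistan, 3,374 units, £571,926.74):
Base rate for W-165 is 10.5%.
W-165 has an FTA preferential rate, but origin Vinistan is not Lorara; base rate stands.
Additional duty on W-165 from Vinistan: +17.8%. Applied ad valorem rate: 10.5% + 17.8% = 28.3%.
Duty = £571,926.74 × 28.3% = £161,855.27.
Line 2 (G-697, Sereth, 1,469 kg, £244,485.67):
Base rate for G-697 is 34.5%.
Duty = £244,485.67 × 34.5% = £84,347.56.
Line 3 (M-392, Seron, 2,148 units, £487,059.00):
Code M-392 is under a tariff-rate quota (threshold 826 units). In-quota: 826 units at 3.5%; over-quota: 1,322 units at 14%.
Pro-rata value split: in-quota = £487,059.00 × 826/2,148 = £187,295.50; over-quota = £487,059.00 − £187,295.50 = £299,763.50.
In-quota duty = £187,295.50 × 3.5% = £6,555.34. Over-quota duty = £299,763.50 × 14% = £41,966.89.
Line duty = £6,555.34 + £41,966.89 = £48,522.23.
Total = £161,855.27 + £84,347.56 + £48,522.23 = £294,725.06.

£294,725.06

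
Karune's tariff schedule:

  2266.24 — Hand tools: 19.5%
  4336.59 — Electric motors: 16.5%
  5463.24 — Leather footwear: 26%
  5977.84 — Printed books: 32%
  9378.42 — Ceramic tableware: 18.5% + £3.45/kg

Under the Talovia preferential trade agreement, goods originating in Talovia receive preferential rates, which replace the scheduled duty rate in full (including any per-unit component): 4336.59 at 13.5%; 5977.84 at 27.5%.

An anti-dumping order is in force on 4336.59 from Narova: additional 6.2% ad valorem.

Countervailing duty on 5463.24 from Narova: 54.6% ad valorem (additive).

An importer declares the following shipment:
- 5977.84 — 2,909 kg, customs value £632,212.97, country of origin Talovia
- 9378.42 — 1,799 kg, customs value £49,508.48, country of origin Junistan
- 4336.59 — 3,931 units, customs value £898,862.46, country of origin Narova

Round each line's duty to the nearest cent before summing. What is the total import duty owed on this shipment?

£393,265.97

Line 1 (5977.84, Talovia, 2,909 kg, £632,212.97):
Base rate for 5977.84 is 32%.
Origin Talovia qualifies under the Karune–Talovia agreement and 5977.84 is covered: preferential rate 27.5% applies instead.
Duty = £632,212.97 × 27.5% = £173,858.57.
Line 2 (9378.42, Junistan, 1,799 kg, £49,508.48):
Base rate for 9378.42 is 18.5% + £3.45/kg.
Duty = £49,508.48 × 18.5% + 1,799 × £3.45 = £15,365.62.
Line 3 (4336.59, Narova, 3,931 units, £898,862.46):
Base rate for 4336.59 is 16.5%.
4336.59 has an FTA preferential rate, but origin Narova is not Talovia; base rate stands.
Additional duty on 4336.59 from Narova: +6.2%. Applied ad valorem rate: 16.5% + 6.2% = 22.7%.
Duty = £898,862.46 × 22.7% = £204,041.78.
Total = £173,858.57 + £15,365.62 + £204,041.78 = £393,265.97.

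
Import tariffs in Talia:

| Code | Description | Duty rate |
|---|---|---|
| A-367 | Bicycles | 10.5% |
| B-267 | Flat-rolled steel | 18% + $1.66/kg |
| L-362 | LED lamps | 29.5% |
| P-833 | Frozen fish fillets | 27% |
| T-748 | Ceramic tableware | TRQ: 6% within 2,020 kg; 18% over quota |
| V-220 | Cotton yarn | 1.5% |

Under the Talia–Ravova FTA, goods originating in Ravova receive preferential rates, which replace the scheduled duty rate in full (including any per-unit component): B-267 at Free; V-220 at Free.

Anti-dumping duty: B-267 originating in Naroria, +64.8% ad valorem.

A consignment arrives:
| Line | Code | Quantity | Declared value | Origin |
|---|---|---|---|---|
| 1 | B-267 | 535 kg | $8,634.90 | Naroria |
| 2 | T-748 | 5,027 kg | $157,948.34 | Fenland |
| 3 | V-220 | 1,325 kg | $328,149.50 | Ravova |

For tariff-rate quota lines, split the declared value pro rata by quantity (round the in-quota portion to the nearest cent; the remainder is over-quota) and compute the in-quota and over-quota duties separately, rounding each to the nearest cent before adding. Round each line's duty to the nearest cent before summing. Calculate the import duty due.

Line 1 (B-267, Naroria, 535 kg, $8,634.90):
Base rate for B-267 is 18% + $1.66/kg.
B-267 has an FTA preferential rate, but origin Naroria is not Ravova; base rate stands.
Additional duty on B-267 from Naroria: +64.8%. Applied ad valorem rate: 18% + 64.8% = 82.8%.
Duty = $8,634.90 × 82.8% + 535 × $1.66 = $8,037.80.
Line 2 (T-748, Fenland, 5,027 kg, $157,948.34):
Code T-748 is under a tariff-rate quota (threshold 2,020 kg). In-quota: 2,020 kg at 6%; over-quota: 3,007 kg at 18%.
Pro-rata value split: in-quota = $157,948.34 × 2,020/5,027 = $63,468.40; over-quota = $157,948.34 − $63,468.40 = $94,479.94.
In-quota duty = $63,468.40 × 6% = $3,808.10. Over-quota duty = $94,479.94 × 18% = $17,006.39.
Line duty = $3,808.10 + $17,006.39 = $20,814.49.
Line 3 (V-220, Ravova, 1,325 kg, $328,149.50):
Base rate for V-220 is 1.5%.
Origin Ravova qualifies under the Talia–Ravova agreement and V-220 is covered: preferential rate Free applies instead.
Duty = $328,149.50 × 0% = $0.00.
Total = $8,037.80 + $20,814.49 + $0.00 = $28,852.29.

$28,852.29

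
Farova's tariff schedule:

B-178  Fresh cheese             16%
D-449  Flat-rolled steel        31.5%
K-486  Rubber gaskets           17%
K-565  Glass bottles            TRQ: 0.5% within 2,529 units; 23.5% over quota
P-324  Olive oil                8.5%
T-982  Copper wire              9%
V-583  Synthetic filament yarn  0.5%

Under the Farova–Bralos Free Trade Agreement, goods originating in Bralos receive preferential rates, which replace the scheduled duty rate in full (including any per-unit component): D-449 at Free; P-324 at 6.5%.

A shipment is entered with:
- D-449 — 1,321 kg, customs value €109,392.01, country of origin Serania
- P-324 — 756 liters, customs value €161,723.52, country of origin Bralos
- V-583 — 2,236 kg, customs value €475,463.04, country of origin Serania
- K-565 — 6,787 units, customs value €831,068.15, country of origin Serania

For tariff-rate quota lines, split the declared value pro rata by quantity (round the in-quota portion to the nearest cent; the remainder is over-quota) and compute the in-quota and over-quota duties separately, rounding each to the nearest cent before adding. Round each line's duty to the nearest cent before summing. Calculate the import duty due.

€171,423.35

Line 1 (D-449, Serania, 1,321 kg, €109,392.01):
Base rate for D-449 is 31.5%.
D-449 has an FTA preferential rate, but origin Serania is not Bralos; base rate stands.
Duty = €109,392.01 × 31.5% = €34,458.48.
Line 2 (P-324, Bralos, 756 liters, €161,723.52):
Base rate for P-324 is 8.5%.
Origin Bralos qualifies under the Farova–Bralos agreement and P-324 is covered: preferential rate 6.5% applies instead.
Duty = €161,723.52 × 6.5% = €10,512.03.
Line 3 (V-583, Serania, 2,236 kg, €475,463.04):
Base rate for V-583 is 0.5%.
Duty = €475,463.04 × 0.5% = €2,377.32.
Line 4 (K-565, Serania, 6,787 units, €831,068.15):
Code K-565 is under a tariff-rate quota (threshold 2,529 units). In-quota: 2,529 units at 0.5%; over-quota: 4,258 units at 23.5%.
Pro-rata value split: in-quota = €831,068.15 × 2,529/6,787 = €309,676.05; over-quota = €831,068.15 − €309,676.05 = €521,392.10.
In-quota duty = €309,676.05 × 0.5% = €1,548.38. Over-quota duty = €521,392.10 × 23.5% = €122,527.14.
Line duty = €1,548.38 + €122,527.14 = €124,075.52.
Total = €34,458.48 + €10,512.03 + €2,377.32 + €124,075.52 = €171,423.35.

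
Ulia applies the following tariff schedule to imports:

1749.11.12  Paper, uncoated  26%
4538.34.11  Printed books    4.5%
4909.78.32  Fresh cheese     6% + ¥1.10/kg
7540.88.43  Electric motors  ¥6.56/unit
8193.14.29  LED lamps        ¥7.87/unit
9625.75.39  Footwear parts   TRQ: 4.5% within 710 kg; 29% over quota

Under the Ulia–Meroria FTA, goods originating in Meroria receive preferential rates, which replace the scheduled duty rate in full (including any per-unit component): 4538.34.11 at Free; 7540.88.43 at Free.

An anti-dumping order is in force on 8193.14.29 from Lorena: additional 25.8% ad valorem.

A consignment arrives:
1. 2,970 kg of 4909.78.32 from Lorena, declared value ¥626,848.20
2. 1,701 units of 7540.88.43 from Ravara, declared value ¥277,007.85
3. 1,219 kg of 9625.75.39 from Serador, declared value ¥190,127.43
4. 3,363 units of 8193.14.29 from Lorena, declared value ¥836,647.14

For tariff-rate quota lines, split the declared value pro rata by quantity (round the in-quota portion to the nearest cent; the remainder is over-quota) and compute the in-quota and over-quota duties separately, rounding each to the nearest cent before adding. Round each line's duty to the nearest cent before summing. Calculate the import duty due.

¥322,364.19

Line 1 (4909.78.32, Lorena, 2,970 kg, ¥626,848.20):
Base rate for 4909.78.32 is 6% + ¥1.10/kg.
Duty = ¥626,848.20 × 6% + 2,970 × ¥1.10 = ¥40,877.89.
Line 2 (7540.88.43, Ravara, 1,701 units, ¥277,007.85):
Base rate for 7540.88.43 is ¥6.56/unit.
7540.88.43 has an FTA preferential rate, but origin Ravara is not Meroria; base rate stands.
Duty = 1,701 × ¥6.56 = ¥11,158.56.
Line 3 (9625.75.39, Serador, 1,219 kg, ¥190,127.43):
Code 9625.75.39 is under a tariff-rate quota (threshold 710 kg). In-quota: 710 kg at 4.5%; over-quota: 509 kg at 29%.
Pro-rata value split: in-quota = ¥190,127.43 × 710/1,219 = ¥110,738.70; over-quota = ¥190,127.43 − ¥110,738.70 = ¥79,388.73.
In-quota duty = ¥110,738.70 × 4.5% = ¥4,983.24. Over-quota duty = ¥79,388.73 × 29% = ¥23,022.73.
Line duty = ¥4,983.24 + ¥23,022.73 = ¥28,005.97.
Line 4 (8193.14.29, Lorena, 3,363 units, ¥836,647.14):
Base rate for 8193.14.29 is ¥7.87/unit.
Additional duty on 8193.14.29 from Lorena: +25.8% ad valorem. Applied ad valorem rate = 25.8%.
Duty = ¥836,647.14 × 25.8% + 3,363 × ¥7.87 = ¥242,321.77.
Total = ¥40,877.89 + ¥11,158.56 + ¥28,005.97 + ¥242,321.77 = ¥322,364.19.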